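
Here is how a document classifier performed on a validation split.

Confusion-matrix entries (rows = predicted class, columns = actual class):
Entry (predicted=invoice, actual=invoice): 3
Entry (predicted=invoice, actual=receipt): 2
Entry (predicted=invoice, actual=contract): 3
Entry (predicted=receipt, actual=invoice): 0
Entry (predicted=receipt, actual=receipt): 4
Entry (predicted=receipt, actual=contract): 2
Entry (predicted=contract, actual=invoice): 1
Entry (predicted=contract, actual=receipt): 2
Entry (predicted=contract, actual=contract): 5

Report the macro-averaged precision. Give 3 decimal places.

Per-class precision (TP/(TP+FP)):
  invoice: TP=3, FP=2+3=5 → 3/8 = 0.3750
  receipt: TP=4, FP=0+2=2 → 4/6 = 0.6667
  contract: TP=5, FP=1+2=3 → 5/8 = 0.6250
Macro-precision = mean = (0.3750 + 0.6667 + 0.6250) / 3 = 0.556

0.556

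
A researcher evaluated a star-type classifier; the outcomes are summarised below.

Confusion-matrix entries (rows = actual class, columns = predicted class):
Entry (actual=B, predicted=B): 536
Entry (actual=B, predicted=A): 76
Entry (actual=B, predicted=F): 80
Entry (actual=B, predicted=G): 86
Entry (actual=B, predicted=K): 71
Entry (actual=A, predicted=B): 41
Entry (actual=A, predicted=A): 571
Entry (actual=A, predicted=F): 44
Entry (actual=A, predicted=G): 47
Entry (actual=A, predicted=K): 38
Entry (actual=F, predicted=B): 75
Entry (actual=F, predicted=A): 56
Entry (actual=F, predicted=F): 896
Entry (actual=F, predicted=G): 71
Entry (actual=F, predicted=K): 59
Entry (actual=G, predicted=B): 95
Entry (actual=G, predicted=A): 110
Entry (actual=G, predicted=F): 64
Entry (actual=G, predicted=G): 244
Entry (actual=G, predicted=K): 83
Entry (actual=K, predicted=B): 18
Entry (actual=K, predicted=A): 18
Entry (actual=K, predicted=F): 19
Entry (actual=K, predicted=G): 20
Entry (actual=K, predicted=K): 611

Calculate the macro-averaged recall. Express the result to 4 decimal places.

Per-class recall (TP/(TP+FN)):
  B: TP=536, FN=76+80+86+71=313 → 536/849 = 0.63133
  A: TP=571, FN=41+44+47+38=170 → 571/741 = 0.77058
  F: TP=896, FN=75+56+71+59=261 → 896/1157 = 0.77442
  G: TP=244, FN=95+110+64+83=352 → 244/596 = 0.40940
  K: TP=611, FN=18+18+19+20=75 → 611/686 = 0.89067
Macro-recall = mean = (0.63133 + 0.77058 + 0.77442 + 0.40940 + 0.89067) / 5 = 0.6953

0.6953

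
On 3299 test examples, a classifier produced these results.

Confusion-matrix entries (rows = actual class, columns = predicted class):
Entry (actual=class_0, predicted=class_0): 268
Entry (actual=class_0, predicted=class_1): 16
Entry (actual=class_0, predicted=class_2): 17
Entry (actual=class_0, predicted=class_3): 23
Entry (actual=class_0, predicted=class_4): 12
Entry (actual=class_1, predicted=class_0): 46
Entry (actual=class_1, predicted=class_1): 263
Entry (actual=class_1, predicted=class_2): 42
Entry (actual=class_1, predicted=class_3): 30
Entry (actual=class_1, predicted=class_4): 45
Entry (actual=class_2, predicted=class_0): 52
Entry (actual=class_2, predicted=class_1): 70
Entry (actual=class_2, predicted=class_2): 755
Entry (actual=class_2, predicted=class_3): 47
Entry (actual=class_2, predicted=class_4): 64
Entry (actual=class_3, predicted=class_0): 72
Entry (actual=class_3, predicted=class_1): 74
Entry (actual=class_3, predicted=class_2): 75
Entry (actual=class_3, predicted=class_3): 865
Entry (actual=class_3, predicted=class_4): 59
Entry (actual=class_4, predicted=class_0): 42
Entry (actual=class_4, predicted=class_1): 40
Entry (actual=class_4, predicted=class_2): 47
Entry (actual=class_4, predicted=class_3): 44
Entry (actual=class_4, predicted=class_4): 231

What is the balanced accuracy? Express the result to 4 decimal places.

0.7013

Balanced accuracy = mean of per-class recall.
  class_0: recall = 268/336 = 0.79762
  class_1: recall = 263/426 = 0.61737
  class_2: recall = 755/988 = 0.76417
  class_3: recall = 865/1145 = 0.75546
  class_4: recall = 231/404 = 0.57178
Mean = (0.79762 + 0.61737 + 0.76417 + 0.75546 + 0.57178) / 5 = 0.7013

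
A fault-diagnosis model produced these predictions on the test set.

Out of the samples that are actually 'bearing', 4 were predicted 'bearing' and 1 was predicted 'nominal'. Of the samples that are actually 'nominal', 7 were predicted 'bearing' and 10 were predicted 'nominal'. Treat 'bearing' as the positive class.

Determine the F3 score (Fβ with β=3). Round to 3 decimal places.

Fβ = (1+β²)·TP / ((1+β²)·TP + β²·FN + FP), with β²=9
= 10·4 / (10·4 + 9·1 + 7) = 0.714

0.714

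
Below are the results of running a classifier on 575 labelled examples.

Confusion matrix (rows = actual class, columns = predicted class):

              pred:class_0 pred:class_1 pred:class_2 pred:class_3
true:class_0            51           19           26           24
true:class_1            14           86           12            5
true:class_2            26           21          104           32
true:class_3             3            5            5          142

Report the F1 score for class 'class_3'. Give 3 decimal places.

0.793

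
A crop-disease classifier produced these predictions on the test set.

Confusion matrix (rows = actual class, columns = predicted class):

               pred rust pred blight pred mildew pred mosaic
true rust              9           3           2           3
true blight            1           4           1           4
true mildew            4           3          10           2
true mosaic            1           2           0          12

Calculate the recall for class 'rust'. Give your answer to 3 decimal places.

Take TP from the diagonal, FP from the rest of the 'rust' prediction marginal, FN from the rest of the 'rust' actual marginal.
recall = TP/(TP+FN).
rust: TP=9, FN=3+2+3=8 → 9/17 = 0.5294

0.529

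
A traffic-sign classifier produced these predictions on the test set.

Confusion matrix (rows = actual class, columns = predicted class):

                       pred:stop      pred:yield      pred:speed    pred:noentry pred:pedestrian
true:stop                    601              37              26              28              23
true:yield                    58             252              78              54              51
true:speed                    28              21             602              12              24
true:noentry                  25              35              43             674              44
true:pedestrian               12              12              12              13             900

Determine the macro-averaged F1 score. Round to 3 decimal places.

0.801

Per-class F1 score (2·TP/(2·TP+FP+FN)):
  stop: TP=601, FP=58+28+25+12=123, FN=37+26+28+23=114 → 1202/1439 = 0.8353
  yield: TP=252, FP=37+21+35+12=105, FN=58+78+54+51=241 → 504/850 = 0.5929
  speed: TP=602, FP=26+78+43+12=159, FN=28+21+12+24=85 → 1204/1448 = 0.8315
  noentry: TP=674, FP=28+54+12+13=107, FN=25+35+43+44=147 → 1348/1602 = 0.8414
  pedestrian: TP=900, FP=23+51+24+44=142, FN=12+12+12+13=49 → 1800/1991 = 0.9041
Macro-F1 score = mean = (0.8353 + 0.5929 + 0.8315 + 0.8414 + 0.9041) / 5 = 0.801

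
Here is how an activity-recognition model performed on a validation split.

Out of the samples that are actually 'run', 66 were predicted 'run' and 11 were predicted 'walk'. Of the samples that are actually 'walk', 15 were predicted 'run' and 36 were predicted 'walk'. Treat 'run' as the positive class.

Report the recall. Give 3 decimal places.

Recall = TP/(TP+FN) = 66/(66+11) = 66/77 = 0.857

0.857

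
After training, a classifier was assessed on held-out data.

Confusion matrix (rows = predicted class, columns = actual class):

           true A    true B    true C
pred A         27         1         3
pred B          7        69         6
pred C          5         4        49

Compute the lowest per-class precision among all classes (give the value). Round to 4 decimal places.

0.8415

Per-class precision (TP/(TP+FP)):
  A: TP=27, FP=1+3=4 → 27/31 = 0.87097
  B: TP=69, FP=7+6=13 → 69/82 = 0.84146
  C: TP=49, FP=5+4=9 → 49/58 = 0.84483
Lowest is class 'B' with precision = 0.8415.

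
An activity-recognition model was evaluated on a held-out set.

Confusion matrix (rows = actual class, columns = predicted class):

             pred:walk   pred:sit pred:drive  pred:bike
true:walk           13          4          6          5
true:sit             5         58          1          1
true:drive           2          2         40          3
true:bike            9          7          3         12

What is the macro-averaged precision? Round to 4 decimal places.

Per-class precision (TP/(TP+FP)):
  walk: TP=13, FP=5+2+9=16 → 13/29 = 0.44828
  sit: TP=58, FP=4+2+7=13 → 58/71 = 0.81690
  drive: TP=40, FP=6+1+3=10 → 40/50 = 0.80000
  bike: TP=12, FP=5+1+3=9 → 12/21 = 0.57143
Macro-precision = mean = (0.44828 + 0.81690 + 0.80000 + 0.57143) / 4 = 0.6592

0.6592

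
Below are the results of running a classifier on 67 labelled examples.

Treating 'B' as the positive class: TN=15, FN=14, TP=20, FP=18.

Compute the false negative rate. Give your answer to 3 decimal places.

0.412

FNR = FN/(FN+TP) = 14/(14+20) = 0.412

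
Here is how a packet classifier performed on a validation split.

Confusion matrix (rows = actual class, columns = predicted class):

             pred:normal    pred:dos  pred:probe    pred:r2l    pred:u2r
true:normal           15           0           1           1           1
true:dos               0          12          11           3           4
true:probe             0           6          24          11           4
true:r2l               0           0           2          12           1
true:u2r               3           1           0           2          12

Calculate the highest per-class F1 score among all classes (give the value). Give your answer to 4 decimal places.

Per-class F1 score (2·TP/(2·TP+FP+FN)):
  normal: TP=15, FP=0+0+0+3=3, FN=0+1+1+1=3 → 30/36 = 0.83333
  dos: TP=12, FP=0+6+0+1=7, FN=0+11+3+4=18 → 24/49 = 0.48980
  probe: TP=24, FP=1+11+2+0=14, FN=0+6+11+4=21 → 48/83 = 0.57831
  r2l: TP=12, FP=1+3+11+2=17, FN=0+0+2+1=3 → 24/44 = 0.54545
  u2r: TP=12, FP=1+4+4+1=10, FN=3+1+0+2=6 → 24/40 = 0.60000
Highest is class 'normal' with F1 score = 0.8333.

0.8333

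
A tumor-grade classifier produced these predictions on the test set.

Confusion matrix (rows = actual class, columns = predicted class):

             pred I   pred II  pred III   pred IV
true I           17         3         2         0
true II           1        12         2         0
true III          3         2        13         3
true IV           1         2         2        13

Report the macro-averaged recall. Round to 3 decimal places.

0.728

Per-class recall (TP/(TP+FN)):
  I: TP=17, FN=3+2+0=5 → 17/22 = 0.7727
  II: TP=12, FN=1+2+0=3 → 12/15 = 0.8000
  III: TP=13, FN=3+2+3=8 → 13/21 = 0.6190
  IV: TP=13, FN=1+2+2=5 → 13/18 = 0.7222
Macro-recall = mean = (0.7727 + 0.8000 + 0.6190 + 0.7222) / 4 = 0.728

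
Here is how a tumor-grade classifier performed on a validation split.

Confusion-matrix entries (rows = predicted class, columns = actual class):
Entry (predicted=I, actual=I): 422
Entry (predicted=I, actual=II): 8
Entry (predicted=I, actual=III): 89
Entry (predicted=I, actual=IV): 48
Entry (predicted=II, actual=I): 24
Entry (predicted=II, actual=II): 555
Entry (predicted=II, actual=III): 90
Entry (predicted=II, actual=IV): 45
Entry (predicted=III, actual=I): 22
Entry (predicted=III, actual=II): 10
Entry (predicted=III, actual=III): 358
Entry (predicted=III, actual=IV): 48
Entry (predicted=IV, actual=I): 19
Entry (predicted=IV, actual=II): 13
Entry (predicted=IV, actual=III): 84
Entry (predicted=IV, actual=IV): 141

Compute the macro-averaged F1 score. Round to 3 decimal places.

0.713

Per-class F1 score (2·TP/(2·TP+FP+FN)):
  I: TP=422, FP=8+89+48=145, FN=24+22+19=65 → 844/1054 = 0.8008
  II: TP=555, FP=24+90+45=159, FN=8+10+13=31 → 1110/1300 = 0.8538
  III: TP=358, FP=22+10+48=80, FN=89+90+84=263 → 716/1059 = 0.6761
  IV: TP=141, FP=19+13+84=116, FN=48+45+48=141 → 282/539 = 0.5232
Macro-F1 score = mean = (0.8008 + 0.8538 + 0.6761 + 0.5232) / 4 = 0.713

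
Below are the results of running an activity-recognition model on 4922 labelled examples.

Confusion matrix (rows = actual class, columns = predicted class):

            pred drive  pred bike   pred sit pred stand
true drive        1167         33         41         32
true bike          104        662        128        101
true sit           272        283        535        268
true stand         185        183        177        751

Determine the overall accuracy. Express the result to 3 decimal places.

0.633

Accuracy = trace / total = (1167+662+535+751=3115) / 4922 = 3115/4922 = 0.633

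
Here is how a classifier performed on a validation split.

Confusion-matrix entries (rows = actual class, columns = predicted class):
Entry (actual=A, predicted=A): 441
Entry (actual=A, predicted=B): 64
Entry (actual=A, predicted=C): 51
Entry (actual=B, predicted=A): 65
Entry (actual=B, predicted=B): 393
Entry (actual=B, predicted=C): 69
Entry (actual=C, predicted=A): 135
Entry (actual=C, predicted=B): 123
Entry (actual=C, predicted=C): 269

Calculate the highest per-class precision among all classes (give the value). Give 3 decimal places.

0.692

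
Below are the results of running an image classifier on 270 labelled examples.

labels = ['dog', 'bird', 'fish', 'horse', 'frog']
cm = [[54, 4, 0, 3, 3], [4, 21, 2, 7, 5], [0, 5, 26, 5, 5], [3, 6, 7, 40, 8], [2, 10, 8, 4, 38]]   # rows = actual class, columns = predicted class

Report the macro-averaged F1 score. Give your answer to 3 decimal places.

Per-class F1 score (2·TP/(2·TP+FP+FN)):
  dog: TP=54, FP=4+0+3+2=9, FN=4+0+3+3=10 → 108/127 = 0.8504
  bird: TP=21, FP=4+5+6+10=25, FN=4+2+7+5=18 → 42/85 = 0.4941
  fish: TP=26, FP=0+2+7+8=17, FN=0+5+5+5=15 → 52/84 = 0.6190
  horse: TP=40, FP=3+7+5+4=19, FN=3+6+7+8=24 → 80/123 = 0.6504
  frog: TP=38, FP=3+5+5+8=21, FN=2+10+8+4=24 → 76/121 = 0.6281
Macro-F1 score = mean = (0.8504 + 0.4941 + 0.6190 + 0.6504 + 0.6281) / 5 = 0.648

0.648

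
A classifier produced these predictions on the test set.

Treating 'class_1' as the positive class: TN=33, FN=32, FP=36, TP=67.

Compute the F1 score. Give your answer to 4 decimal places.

Precision = TP/(TP+FP) = 67/103 = 0.6505
Recall = TP/(TP+FN) = 67/99 = 0.6768
F1 = 2·TP/(2·TP+FP+FN) = 134/202 = 0.6634

0.6634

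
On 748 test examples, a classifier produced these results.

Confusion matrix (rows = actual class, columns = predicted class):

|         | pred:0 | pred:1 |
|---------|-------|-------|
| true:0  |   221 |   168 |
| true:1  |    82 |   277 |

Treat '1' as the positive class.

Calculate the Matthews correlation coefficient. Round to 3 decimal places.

0.346

MCC = (TP·TN − FP·FN) / √((TP+FP)(TP+FN)(TN+FP)(TN+FN))
Numerator = 277·221 − 168·82 = 47441
Denominator = √(445·359·389·303) = √18829842585 = 137221.8736
MCC = 47441 / 137221.8736 = 0.346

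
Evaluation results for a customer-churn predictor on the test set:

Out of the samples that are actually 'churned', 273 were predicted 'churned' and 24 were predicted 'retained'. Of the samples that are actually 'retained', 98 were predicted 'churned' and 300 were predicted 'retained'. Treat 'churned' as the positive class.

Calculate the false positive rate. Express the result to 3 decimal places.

FPR = FP/(FP+TN) = 98/(98+300) = 0.246

0.246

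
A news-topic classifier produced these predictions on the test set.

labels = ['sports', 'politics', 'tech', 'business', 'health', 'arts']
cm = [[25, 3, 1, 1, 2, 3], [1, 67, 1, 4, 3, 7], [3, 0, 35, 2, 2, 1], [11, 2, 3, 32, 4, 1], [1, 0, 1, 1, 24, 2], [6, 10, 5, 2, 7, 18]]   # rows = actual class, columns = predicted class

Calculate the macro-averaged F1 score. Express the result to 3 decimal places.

0.668

Per-class F1 score (2·TP/(2·TP+FP+FN)):
  sports: TP=25, FP=1+3+11+1+6=22, FN=3+1+1+2+3=10 → 50/82 = 0.6098
  politics: TP=67, FP=3+0+2+0+10=15, FN=1+1+4+3+7=16 → 134/165 = 0.8121
  tech: TP=35, FP=1+1+3+1+5=11, FN=3+0+2+2+1=8 → 70/89 = 0.7865
  business: TP=32, FP=1+4+2+1+2=10, FN=11+2+3+4+1=21 → 64/95 = 0.6737
  health: TP=24, FP=2+3+2+4+7=18, FN=1+0+1+1+2=5 → 48/71 = 0.6761
  arts: TP=18, FP=3+7+1+1+2=14, FN=6+10+5+2+7=30 → 36/80 = 0.4500
Macro-F1 score = mean = (0.6098 + 0.8121 + 0.7865 + 0.6737 + 0.6761 + 0.4500) / 6 = 0.668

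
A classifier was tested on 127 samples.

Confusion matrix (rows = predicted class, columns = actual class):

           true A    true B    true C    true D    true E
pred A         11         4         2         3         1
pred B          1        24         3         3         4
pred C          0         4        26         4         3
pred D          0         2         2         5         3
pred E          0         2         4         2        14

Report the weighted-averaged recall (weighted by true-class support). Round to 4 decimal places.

0.6299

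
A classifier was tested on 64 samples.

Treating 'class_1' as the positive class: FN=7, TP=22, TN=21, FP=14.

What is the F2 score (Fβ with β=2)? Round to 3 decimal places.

0.724

Fβ = (1+β²)·TP / ((1+β²)·TP + β²·FN + FP), with β²=4
= 5·22 / (5·22 + 4·7 + 14) = 0.724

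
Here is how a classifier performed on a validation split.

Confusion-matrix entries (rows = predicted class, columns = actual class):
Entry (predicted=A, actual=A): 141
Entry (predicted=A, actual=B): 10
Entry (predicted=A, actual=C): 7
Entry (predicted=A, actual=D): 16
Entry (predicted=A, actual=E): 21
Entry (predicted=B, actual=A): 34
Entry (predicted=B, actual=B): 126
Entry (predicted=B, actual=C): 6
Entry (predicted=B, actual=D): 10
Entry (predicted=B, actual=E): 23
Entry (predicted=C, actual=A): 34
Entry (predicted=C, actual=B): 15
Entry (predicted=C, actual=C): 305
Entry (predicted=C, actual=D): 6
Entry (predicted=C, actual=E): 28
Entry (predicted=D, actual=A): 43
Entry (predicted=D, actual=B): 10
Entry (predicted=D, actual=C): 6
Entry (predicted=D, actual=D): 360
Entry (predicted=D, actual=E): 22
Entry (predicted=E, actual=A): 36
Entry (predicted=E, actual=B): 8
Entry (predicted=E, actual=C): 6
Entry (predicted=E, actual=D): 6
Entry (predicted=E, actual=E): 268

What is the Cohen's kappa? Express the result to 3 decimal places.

0.715

Observed agreement pₒ = trace/N = 1200/1547 = 0.7757
Expected agreement pₑ = Σ (rowᵢ·colᵢ)/N² = (288·195 + 169·199 + 330·388 + 398·441 + 362·324)/1547² = 0.2134
κ = (pₒ − pₑ)/(1 − pₑ) = (0.7757 − 0.2134)/(1 − 0.2134) = 0.715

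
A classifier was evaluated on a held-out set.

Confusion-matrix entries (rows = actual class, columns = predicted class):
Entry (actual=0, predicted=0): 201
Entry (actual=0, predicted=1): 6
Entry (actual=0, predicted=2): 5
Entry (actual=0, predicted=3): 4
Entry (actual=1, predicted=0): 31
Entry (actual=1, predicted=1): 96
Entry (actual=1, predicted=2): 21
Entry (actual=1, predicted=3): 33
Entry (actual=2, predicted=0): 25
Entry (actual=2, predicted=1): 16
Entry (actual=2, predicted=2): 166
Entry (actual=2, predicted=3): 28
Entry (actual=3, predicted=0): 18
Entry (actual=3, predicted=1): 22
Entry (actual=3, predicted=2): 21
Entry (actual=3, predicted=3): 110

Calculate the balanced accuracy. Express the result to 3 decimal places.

Balanced accuracy = mean of per-class recall.
  0: recall = 201/216 = 0.9306
  1: recall = 96/181 = 0.5304
  2: recall = 166/235 = 0.7064
  3: recall = 110/171 = 0.6433
Mean = (0.9306 + 0.5304 + 0.7064 + 0.6433) / 4 = 0.703

0.703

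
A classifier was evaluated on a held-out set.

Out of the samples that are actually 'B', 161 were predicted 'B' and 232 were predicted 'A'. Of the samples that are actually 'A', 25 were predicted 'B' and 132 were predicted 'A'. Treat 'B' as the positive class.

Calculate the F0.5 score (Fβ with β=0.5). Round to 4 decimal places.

0.7080

Fβ = (1+β²)·TP / ((1+β²)·TP + β²·FN + FP), with β²=1/4
= 1.25·161 / (1.25·161 + 0.25·232 + 25) = 0.7080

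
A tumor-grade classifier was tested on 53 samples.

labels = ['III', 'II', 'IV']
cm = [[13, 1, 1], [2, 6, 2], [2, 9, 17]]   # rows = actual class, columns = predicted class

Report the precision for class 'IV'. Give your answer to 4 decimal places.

0.8500

precision = TP/(TP+FP).
IV: TP=17, FP=1+2=3 → 17/20 = 0.85000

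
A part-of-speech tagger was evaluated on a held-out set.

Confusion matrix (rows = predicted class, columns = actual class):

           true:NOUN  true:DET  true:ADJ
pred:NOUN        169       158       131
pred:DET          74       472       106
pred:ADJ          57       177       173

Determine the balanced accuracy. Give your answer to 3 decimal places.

Balanced accuracy = mean of per-class recall.
  NOUN: recall = 169/300 = 0.5633
  DET: recall = 472/807 = 0.5849
  ADJ: recall = 173/410 = 0.4220
Mean = (0.5633 + 0.5849 + 0.4220) / 3 = 0.523

0.523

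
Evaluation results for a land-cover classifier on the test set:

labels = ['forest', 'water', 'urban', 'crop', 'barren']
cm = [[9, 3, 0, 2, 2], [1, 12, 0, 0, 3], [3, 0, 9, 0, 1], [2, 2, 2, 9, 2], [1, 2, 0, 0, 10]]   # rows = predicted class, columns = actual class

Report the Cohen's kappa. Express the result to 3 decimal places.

0.567

Observed agreement pₒ = trace/N = 49/75 = 0.6533
Expected agreement pₑ = Σ (rowᵢ·colᵢ)/N² = (16·16 + 19·16 + 11·13 + 11·17 + 18·13)/75² = 0.1998
κ = (pₒ − pₑ)/(1 − pₑ) = (0.6533 − 0.1998)/(1 − 0.1998) = 0.567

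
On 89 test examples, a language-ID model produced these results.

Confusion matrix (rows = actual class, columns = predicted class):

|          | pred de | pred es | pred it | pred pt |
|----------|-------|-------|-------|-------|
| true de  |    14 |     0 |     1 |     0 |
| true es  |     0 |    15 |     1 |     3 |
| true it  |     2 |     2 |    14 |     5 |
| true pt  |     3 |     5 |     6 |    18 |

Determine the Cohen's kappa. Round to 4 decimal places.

Observed agreement pₒ = trace/N = 61/89 = 0.68539
Expected agreement pₑ = Σ (rowᵢ·colᵢ)/N² = (15·19 + 19·22 + 23·22 + 32·26)/89² = 0.25767
κ = (pₒ − pₑ)/(1 − pₑ) = (0.68539 − 0.25767)/(1 − 0.25767) = 0.5762

0.5762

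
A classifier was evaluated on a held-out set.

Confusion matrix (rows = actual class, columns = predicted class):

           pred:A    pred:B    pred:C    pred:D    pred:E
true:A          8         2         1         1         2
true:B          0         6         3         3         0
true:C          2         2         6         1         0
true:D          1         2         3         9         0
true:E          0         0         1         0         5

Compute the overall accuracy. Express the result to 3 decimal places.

Accuracy = trace / total = (8+6+6+9+5=34) / 58 = 34/58 = 0.586

0.586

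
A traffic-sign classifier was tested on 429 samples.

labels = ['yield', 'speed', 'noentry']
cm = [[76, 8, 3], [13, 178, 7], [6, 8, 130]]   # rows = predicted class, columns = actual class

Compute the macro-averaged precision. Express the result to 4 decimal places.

0.8918

Per-class precision (TP/(TP+FP)):
  yield: TP=76, FP=8+3=11 → 76/87 = 0.87356
  speed: TP=178, FP=13+7=20 → 178/198 = 0.89899
  noentry: TP=130, FP=6+8=14 → 130/144 = 0.90278
Macro-precision = mean = (0.87356 + 0.89899 + 0.90278) / 3 = 0.8918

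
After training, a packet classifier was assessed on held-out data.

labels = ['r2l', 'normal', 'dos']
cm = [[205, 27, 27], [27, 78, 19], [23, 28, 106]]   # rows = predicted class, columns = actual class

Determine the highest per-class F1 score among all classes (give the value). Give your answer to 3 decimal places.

Per-class F1 score (2·TP/(2·TP+FP+FN)):
  r2l: TP=205, FP=27+27=54, FN=27+23=50 → 410/514 = 0.7977
  normal: TP=78, FP=27+19=46, FN=27+28=55 → 156/257 = 0.6070
  dos: TP=106, FP=23+28=51, FN=27+19=46 → 212/309 = 0.6861
Highest is class 'r2l' with F1 score = 0.798.

0.798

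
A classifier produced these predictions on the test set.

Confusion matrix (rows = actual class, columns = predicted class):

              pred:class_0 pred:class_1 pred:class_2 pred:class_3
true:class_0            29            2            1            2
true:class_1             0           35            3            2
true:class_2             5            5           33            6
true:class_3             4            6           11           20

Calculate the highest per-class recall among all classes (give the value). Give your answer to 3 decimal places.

Per-class recall (TP/(TP+FN)):
  class_0: TP=29, FN=2+1+2=5 → 29/34 = 0.8529
  class_1: TP=35, FN=0+3+2=5 → 35/40 = 0.8750
  class_2: TP=33, FN=5+5+6=16 → 33/49 = 0.6735
  class_3: TP=20, FN=4+6+11=21 → 20/41 = 0.4878
Highest is class 'class_1' with recall = 0.875.

0.875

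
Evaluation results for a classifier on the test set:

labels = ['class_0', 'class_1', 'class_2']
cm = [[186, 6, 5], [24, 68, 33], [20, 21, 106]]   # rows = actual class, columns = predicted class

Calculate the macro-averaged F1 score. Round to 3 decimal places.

0.739

Per-class F1 score (2·TP/(2·TP+FP+FN)):
  class_0: TP=186, FP=24+20=44, FN=6+5=11 → 372/427 = 0.8712
  class_1: TP=68, FP=6+21=27, FN=24+33=57 → 136/220 = 0.6182
  class_2: TP=106, FP=5+33=38, FN=20+21=41 → 212/291 = 0.7285
Macro-F1 score = mean = (0.8712 + 0.6182 + 0.7285) / 3 = 0.739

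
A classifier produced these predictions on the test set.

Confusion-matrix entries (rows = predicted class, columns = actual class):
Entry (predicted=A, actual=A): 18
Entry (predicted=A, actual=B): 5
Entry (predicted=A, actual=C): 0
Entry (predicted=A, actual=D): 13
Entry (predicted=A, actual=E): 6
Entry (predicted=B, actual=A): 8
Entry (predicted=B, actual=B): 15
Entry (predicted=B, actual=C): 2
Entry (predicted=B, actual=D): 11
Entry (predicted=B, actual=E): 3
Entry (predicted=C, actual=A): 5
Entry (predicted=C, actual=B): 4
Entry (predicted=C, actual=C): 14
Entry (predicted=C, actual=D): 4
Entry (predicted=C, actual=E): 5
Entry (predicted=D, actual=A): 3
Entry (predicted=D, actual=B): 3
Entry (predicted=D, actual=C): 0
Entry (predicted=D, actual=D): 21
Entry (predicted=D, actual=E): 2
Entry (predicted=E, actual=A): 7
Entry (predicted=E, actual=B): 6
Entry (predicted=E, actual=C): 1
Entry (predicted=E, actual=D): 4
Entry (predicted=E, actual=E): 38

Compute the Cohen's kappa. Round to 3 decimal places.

Observed agreement pₒ = trace/N = 106/198 = 0.5354
Expected agreement pₑ = Σ (rowᵢ·colᵢ)/N² = (41·42 + 33·39 + 17·32 + 53·29 + 54·56)/198² = 0.2070
κ = (pₒ − pₑ)/(1 − pₑ) = (0.5354 − 0.2070)/(1 − 0.2070) = 0.414

0.414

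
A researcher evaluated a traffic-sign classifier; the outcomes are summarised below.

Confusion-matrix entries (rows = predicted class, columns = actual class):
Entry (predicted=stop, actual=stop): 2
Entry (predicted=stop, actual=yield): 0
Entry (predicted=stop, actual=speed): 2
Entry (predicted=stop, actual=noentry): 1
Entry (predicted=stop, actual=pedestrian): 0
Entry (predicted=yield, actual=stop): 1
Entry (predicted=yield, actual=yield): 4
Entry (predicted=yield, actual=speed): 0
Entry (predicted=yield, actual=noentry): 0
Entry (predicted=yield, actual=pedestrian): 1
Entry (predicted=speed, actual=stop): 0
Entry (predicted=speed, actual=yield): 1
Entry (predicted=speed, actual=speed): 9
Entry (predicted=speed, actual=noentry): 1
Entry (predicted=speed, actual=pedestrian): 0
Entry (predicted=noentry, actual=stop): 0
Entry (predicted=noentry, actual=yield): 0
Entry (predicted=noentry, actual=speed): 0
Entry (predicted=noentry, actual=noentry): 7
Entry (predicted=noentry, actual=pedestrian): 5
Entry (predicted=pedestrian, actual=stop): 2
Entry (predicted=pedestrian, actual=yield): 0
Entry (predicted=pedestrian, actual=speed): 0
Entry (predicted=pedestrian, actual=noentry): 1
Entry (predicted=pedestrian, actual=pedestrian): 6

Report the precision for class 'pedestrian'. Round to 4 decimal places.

precision = TP/(TP+FP).
pedestrian: TP=6, FP=2+0+0+1=3 → 6/9 = 0.66667

0.6667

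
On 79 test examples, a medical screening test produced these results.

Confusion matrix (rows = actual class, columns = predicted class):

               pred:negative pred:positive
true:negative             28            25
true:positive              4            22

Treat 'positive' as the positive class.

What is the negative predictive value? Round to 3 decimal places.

0.875

NPV = TN/(TN+FN) = 28/(28+4) = 0.875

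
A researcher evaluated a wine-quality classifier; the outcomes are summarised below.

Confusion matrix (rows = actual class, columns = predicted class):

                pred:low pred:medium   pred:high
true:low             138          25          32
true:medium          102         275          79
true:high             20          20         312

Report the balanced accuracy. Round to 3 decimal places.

Balanced accuracy = mean of per-class recall.
  low: recall = 138/195 = 0.7077
  medium: recall = 275/456 = 0.6031
  high: recall = 312/352 = 0.8864
Mean = (0.7077 + 0.6031 + 0.8864) / 3 = 0.732

0.732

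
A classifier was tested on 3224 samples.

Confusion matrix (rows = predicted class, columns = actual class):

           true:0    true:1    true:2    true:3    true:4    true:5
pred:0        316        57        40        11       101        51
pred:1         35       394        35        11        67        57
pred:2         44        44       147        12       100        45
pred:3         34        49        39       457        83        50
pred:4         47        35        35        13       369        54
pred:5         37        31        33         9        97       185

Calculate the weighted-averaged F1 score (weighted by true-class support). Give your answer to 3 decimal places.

0.573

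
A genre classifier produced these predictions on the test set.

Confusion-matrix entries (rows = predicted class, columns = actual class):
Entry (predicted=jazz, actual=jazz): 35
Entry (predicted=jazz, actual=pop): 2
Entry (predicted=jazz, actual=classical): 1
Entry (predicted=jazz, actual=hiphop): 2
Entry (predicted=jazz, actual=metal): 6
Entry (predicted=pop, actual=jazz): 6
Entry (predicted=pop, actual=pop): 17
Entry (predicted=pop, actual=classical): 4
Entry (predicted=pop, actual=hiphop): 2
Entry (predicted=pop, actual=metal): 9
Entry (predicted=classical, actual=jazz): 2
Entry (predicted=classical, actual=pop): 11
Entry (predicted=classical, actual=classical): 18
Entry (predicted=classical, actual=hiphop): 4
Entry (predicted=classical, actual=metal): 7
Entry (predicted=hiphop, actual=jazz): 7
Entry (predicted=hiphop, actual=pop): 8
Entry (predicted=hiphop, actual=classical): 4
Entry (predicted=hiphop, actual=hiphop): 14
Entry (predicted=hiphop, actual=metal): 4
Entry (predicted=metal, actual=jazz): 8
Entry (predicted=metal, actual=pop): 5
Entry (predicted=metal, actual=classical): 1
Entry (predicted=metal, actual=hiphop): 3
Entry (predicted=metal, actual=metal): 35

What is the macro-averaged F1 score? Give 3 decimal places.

0.536

Per-class F1 score (2·TP/(2·TP+FP+FN)):
  jazz: TP=35, FP=2+1+2+6=11, FN=6+2+7+8=23 → 70/104 = 0.6731
  pop: TP=17, FP=6+4+2+9=21, FN=2+11+8+5=26 → 34/81 = 0.4198
  classical: TP=18, FP=2+11+4+7=24, FN=1+4+4+1=10 → 36/70 = 0.5143
  hiphop: TP=14, FP=7+8+4+4=23, FN=2+2+4+3=11 → 28/62 = 0.4516
  metal: TP=35, FP=8+5+1+3=17, FN=6+9+7+4=26 → 70/113 = 0.6195
Macro-F1 score = mean = (0.6731 + 0.4198 + 0.5143 + 0.4516 + 0.6195) / 5 = 0.536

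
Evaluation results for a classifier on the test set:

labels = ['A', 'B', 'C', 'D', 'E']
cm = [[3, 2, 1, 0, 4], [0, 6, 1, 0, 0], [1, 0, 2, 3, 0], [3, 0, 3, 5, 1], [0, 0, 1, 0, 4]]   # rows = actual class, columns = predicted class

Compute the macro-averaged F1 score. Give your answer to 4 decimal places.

Per-class F1 score (2·TP/(2·TP+FP+FN)):
  A: TP=3, FP=0+1+3+0=4, FN=2+1+0+4=7 → 6/17 = 0.35294
  B: TP=6, FP=2+0+0+0=2, FN=0+1+0+0=1 → 12/15 = 0.80000
  C: TP=2, FP=1+1+3+1=6, FN=1+0+3+0=4 → 4/14 = 0.28571
  D: TP=5, FP=0+0+3+0=3, FN=3+0+3+1=7 → 10/20 = 0.50000
  E: TP=4, FP=4+0+0+1=5, FN=0+0+1+0=1 → 8/14 = 0.57143
Macro-F1 score = mean = (0.35294 + 0.80000 + 0.28571 + 0.50000 + 0.57143) / 5 = 0.5020

0.5020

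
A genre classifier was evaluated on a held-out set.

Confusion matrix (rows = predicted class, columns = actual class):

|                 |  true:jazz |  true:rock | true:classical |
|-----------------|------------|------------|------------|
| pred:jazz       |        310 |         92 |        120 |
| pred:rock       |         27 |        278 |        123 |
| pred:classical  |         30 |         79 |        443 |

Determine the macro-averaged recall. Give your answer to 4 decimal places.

Per-class recall (TP/(TP+FN)):
  jazz: TP=310, FN=27+30=57 → 310/367 = 0.84469
  rock: TP=278, FN=92+79=171 → 278/449 = 0.61915
  classical: TP=443, FN=120+123=243 → 443/686 = 0.64577
Macro-recall = mean = (0.84469 + 0.61915 + 0.64577) / 3 = 0.7032

0.7032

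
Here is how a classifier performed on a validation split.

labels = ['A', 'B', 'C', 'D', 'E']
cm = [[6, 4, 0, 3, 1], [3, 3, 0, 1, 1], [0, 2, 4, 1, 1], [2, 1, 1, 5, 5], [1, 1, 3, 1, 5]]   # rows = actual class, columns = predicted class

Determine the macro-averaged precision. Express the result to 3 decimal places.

0.422

Per-class precision (TP/(TP+FP)):
  A: TP=6, FP=3+0+2+1=6 → 6/12 = 0.5000
  B: TP=3, FP=4+2+1+1=8 → 3/11 = 0.2727
  C: TP=4, FP=0+0+1+3=4 → 4/8 = 0.5000
  D: TP=5, FP=3+1+1+1=6 → 5/11 = 0.4545
  E: TP=5, FP=1+1+1+5=8 → 5/13 = 0.3846
Macro-precision = mean = (0.5000 + 0.2727 + 0.5000 + 0.4545 + 0.3846) / 5 = 0.422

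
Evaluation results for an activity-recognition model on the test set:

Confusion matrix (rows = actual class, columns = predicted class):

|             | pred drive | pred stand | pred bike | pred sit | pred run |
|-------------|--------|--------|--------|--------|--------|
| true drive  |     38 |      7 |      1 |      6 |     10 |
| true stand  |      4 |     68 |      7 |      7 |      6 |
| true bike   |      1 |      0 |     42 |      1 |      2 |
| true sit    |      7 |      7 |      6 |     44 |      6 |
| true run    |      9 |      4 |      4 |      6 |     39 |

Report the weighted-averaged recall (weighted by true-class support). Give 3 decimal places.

0.696

Per-class recall (TP/(TP+FN)):
  drive: TP=38, FN=7+1+6+10=24 → 38/62 = 0.6129
  stand: TP=68, FN=4+7+7+6=24 → 68/92 = 0.7391
  bike: TP=42, FN=1+0+1+2=4 → 42/46 = 0.9130
  sit: TP=44, FN=7+7+6+6=26 → 44/70 = 0.6286
  run: TP=39, FN=9+4+4+6=23 → 39/62 = 0.6290
Weighted-recall = Σ (supportᵢ/N)·recallᵢ with N=332: (62/332)·0.6129 + (92/332)·0.7391 + (46/332)·0.9130 + (70/332)·0.6286 + (62/332)·0.6290 = 0.696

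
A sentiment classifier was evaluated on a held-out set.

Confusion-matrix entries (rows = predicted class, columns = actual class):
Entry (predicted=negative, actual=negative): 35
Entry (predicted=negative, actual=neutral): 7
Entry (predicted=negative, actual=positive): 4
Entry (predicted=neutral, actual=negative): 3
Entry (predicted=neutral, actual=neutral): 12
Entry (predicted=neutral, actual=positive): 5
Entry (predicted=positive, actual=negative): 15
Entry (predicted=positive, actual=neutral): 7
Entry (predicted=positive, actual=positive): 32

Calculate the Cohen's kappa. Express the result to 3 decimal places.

Observed agreement pₒ = trace/N = 79/120 = 0.6583
Expected agreement pₑ = Σ (rowᵢ·colᵢ)/N² = (53·46 + 26·20 + 41·54)/120² = 0.3592
κ = (pₒ − pₑ)/(1 − pₑ) = (0.6583 − 0.3592)/(1 − 0.3592) = 0.467

0.467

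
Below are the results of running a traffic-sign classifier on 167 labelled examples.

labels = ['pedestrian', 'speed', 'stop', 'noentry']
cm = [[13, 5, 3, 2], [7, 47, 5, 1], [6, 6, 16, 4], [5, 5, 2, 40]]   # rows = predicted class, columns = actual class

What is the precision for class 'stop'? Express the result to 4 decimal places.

0.5000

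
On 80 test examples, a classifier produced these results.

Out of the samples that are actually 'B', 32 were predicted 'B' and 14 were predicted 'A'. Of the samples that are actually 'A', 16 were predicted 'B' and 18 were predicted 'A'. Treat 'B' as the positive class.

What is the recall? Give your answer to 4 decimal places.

Recall = TP/(TP+FN) = 32/(32+14) = 32/46 = 0.6957

0.6957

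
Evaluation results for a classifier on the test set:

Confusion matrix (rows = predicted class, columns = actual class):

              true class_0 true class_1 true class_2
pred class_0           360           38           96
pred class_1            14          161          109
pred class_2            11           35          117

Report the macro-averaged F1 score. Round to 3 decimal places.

0.641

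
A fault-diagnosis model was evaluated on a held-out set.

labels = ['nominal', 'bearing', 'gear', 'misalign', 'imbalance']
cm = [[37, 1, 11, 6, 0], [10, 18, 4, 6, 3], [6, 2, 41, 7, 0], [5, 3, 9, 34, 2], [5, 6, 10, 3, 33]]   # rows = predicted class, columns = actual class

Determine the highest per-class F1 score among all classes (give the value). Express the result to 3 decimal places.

0.695

Per-class F1 score (2·TP/(2·TP+FP+FN)):
  nominal: TP=37, FP=1+11+6+0=18, FN=10+6+5+5=26 → 74/118 = 0.6271
  bearing: TP=18, FP=10+4+6+3=23, FN=1+2+3+6=12 → 36/71 = 0.5070
  gear: TP=41, FP=6+2+7+0=15, FN=11+4+9+10=34 → 82/131 = 0.6260
  misalign: TP=34, FP=5+3+9+2=19, FN=6+6+7+3=22 → 68/109 = 0.6239
  imbalance: TP=33, FP=5+6+10+3=24, FN=0+3+0+2=5 → 66/95 = 0.6947
Highest is class 'imbalance' with F1 score = 0.695.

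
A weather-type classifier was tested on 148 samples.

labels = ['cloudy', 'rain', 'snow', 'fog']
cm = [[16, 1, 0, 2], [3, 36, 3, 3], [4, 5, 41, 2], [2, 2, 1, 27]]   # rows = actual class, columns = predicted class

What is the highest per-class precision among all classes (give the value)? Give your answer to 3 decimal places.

0.911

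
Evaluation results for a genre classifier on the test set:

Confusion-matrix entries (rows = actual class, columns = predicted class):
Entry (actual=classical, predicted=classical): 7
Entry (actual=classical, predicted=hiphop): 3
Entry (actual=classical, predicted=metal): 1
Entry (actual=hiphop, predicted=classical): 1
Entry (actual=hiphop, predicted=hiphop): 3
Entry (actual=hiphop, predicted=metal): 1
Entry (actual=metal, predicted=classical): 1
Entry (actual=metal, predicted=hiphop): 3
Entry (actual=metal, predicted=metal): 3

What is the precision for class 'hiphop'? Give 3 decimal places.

One-vs-rest for 'hiphop': TP = diagonal; FP = other classes predicted 'hiphop'; FN = 'hiphop' predicted as other.
precision = TP/(TP+FP).
hiphop: TP=3, FP=3+3=6 → 3/9 = 0.3333

0.333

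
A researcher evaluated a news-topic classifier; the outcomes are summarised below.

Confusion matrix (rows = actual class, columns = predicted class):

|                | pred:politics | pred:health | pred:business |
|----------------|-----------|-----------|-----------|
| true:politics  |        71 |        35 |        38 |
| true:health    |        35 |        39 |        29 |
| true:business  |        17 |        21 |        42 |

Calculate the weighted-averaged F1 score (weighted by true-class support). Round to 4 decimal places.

0.4670

Per-class F1 score (2·TP/(2·TP+FP+FN)):
  politics: TP=71, FP=35+17=52, FN=35+38=73 → 142/267 = 0.53184
  health: TP=39, FP=35+21=56, FN=35+29=64 → 78/198 = 0.39394
  business: TP=42, FP=38+29=67, FN=17+21=38 → 84/189 = 0.44444
Weighted-F1 score = Σ (supportᵢ/N)·F1 scoreᵢ with N=327: (144/327)·0.53184 + (103/327)·0.39394 + (80/327)·0.44444 = 0.4670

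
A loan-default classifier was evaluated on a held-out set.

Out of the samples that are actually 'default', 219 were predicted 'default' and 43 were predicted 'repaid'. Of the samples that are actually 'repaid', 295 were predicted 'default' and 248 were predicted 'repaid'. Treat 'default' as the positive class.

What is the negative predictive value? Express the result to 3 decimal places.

NPV = TN/(TN+FN) = 248/(248+43) = 0.852

0.852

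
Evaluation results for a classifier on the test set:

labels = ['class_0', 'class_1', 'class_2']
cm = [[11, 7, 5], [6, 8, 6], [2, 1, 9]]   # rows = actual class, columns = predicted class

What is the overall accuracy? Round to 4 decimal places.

0.5091

Accuracy = trace / total = (11+8+9=28) / 55 = 28/55 = 0.5091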